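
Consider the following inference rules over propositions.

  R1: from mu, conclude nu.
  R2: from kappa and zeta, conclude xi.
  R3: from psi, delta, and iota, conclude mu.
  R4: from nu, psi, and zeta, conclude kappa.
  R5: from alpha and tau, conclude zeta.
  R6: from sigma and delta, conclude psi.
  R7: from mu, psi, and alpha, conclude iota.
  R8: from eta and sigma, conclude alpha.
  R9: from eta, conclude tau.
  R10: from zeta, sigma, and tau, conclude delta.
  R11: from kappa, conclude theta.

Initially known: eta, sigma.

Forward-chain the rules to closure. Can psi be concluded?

Yes

eta and sigma hold, so alpha follows (R8).
eta holds, so tau follows (R9).
alpha and tau hold, so zeta follows (R5).
zeta, sigma, and tau hold, so delta follows (R10).
sigma and delta hold, so psi follows (R6).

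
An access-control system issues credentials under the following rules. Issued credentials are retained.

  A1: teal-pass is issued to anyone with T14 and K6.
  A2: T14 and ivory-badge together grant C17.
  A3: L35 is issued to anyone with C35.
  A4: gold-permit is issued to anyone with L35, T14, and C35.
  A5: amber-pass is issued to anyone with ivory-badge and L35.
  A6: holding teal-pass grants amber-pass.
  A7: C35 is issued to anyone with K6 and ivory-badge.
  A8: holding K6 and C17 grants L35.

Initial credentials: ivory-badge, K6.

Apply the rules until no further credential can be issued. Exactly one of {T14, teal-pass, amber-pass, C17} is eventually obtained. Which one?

amber-pass

Holding K6 and ivory-badge grants C35 (A7).
Holding C35 grants L35 (A3).
Holding ivory-badge and L35 grants amber-pass (A5).
C17 would need T14 and ivory-badge (A2), but T14 is never granted. teal-pass would need T14 and K6 (A1), but T14 is never granted. No rule produces T14, and it is not given.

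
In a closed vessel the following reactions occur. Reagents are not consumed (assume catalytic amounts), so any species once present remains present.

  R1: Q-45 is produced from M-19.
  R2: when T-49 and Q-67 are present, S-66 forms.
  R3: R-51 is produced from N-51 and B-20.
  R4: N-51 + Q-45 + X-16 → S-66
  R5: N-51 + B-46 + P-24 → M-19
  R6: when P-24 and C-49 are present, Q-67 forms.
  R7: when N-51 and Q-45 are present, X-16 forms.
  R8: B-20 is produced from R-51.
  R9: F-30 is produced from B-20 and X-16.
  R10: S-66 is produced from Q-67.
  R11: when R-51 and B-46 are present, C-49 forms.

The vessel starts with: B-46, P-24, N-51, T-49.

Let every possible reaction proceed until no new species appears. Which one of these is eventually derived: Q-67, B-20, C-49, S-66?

N-51, B-46, and P-24 present → M-19 forms (R5).
M-19 present → Q-45 forms (R1).
N-51 and Q-45 present → X-16 forms (R7).
N-51, Q-45, and X-16 present → S-66 forms (R4).
C-49 would need R-51 and B-46 (R11), but R-51 never forms. Q-67 would need P-24 and C-49 (R6), but C-49 never forms. B-20 would need R-51 (R8), but R-51 never forms.

S-66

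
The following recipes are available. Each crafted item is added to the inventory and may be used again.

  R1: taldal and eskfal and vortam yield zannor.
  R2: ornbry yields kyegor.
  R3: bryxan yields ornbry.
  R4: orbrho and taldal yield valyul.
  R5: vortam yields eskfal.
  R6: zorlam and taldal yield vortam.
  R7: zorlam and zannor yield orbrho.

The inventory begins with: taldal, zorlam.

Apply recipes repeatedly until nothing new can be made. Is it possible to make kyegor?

No

kyegor would need ornbry (R2), but ornbry is never obtained.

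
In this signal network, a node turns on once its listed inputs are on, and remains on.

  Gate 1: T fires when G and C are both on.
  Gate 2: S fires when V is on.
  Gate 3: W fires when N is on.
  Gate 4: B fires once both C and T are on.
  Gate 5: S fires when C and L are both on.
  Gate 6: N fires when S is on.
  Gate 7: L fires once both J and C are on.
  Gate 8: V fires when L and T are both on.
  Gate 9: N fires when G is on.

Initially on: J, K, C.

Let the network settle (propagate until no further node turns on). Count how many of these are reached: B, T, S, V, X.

J and C are on, so L fires (Gate 7).
C and L are on, so S fires (Gate 5).
B would need C and T (Gate 4), but T never turns on.
T would need G and C (Gate 1), but G never turns on.
S: reached.
V would need L and T (Gate 8), but T never turns on.
No rule produces X, and it is not given.
Reached: S — 1 of the 5.

1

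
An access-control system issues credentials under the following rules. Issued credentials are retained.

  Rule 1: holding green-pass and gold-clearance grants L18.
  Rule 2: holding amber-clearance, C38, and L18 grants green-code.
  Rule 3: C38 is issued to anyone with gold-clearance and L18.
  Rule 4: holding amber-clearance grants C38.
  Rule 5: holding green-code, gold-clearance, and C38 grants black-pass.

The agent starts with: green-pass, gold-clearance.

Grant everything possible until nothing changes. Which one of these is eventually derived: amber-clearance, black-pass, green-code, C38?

C38

Holding green-pass and gold-clearance grants L18 (Rule 1).
Holding gold-clearance and L18 grants C38 (Rule 3).
black-pass would need green-code, gold-clearance, and C38 (Rule 5), but green-code is never granted. green-code would need amber-clearance, C38, and L18 (Rule 2), but amber-clearance is never granted. No rule produces amber-clearance, and it is not given.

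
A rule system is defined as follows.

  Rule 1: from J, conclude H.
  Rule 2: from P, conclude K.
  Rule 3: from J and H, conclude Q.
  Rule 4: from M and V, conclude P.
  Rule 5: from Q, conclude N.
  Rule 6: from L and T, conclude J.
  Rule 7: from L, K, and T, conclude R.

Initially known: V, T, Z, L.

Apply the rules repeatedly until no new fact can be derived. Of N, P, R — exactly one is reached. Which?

L and T hold, so J follows (Rule 6).
From J, Rule 1 gives H.
J and H hold, so Q follows (Rule 3).
From Q, Rule 5 gives N.
P would need M and V (Rule 4), but M is never established. R would need L, K, and T (Rule 7), but K is never established.

N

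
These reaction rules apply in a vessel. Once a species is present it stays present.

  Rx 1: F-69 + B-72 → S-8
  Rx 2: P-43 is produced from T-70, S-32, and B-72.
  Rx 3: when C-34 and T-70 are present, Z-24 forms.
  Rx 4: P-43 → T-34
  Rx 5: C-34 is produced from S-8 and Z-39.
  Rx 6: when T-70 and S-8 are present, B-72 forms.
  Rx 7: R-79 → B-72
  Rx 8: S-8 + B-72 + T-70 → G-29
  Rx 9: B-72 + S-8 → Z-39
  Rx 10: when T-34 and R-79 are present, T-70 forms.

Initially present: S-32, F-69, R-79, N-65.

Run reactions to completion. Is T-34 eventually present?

T-34 would need P-43 (Rx 4), but P-43 never forms.

No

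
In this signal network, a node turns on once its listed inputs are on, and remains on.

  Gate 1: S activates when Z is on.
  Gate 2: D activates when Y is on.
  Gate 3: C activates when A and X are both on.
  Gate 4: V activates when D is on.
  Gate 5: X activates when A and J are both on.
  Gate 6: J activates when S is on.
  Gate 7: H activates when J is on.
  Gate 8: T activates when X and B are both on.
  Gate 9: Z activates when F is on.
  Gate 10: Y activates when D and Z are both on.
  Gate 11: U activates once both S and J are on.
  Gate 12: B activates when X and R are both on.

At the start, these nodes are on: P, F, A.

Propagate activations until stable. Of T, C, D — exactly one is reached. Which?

Gate 9: F on → Z on.
Z is on, so S activates (Gate 1).
S is on, so J activates (Gate 6).
Gate 5: A and J on → X on.
Gate 3: A and X on → C on.
D would need Y (Gate 2), but Y never turns on. T would need X and B (Gate 8), but B never turns on.

C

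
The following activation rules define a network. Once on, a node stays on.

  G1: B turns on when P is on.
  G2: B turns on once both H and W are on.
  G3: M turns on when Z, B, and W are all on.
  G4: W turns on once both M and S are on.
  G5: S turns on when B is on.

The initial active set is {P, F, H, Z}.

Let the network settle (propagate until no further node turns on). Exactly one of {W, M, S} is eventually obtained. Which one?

P is on, so B turns on (G1).
B is on, so S turns on (G5).
M would need Z, B, and W (G3), but W never turns on. W would need M and S (G4), but M never turns on.

S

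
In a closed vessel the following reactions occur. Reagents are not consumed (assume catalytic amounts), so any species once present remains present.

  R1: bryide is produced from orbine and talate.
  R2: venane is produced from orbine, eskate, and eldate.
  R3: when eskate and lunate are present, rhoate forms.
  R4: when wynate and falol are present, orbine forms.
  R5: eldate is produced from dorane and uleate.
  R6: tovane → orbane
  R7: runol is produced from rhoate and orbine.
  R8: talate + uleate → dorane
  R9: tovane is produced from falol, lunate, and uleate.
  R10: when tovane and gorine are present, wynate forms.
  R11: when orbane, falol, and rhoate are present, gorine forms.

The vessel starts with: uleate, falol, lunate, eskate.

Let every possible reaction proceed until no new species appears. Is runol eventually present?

Yes

eskate and lunate present → rhoate forms (R3).
falol, lunate, and uleate present → tovane forms (R9).
tovane present → orbane forms (R6).
orbane, falol, and rhoate present → gorine forms (R11).
tovane and gorine present → wynate forms (R10).
wynate and falol present → orbine forms (R4).
rhoate and orbine present → runol forms (R7).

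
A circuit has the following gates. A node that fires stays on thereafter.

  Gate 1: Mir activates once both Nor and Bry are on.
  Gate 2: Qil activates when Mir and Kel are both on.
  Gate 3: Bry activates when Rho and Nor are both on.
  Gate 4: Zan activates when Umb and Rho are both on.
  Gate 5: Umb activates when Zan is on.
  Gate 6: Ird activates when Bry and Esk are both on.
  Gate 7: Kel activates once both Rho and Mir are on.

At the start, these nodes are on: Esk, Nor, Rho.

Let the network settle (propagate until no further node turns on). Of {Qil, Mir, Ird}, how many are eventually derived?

Gate 3: Rho and Nor on → Bry on.
Gate 1: Nor and Bry on → Mir on.
Bry and Esk are on, so Ird activates (Gate 6).
Gate 7: Rho and Mir on → Kel on.
Mir and Kel are on, so Qil activates (Gate 2).
Qil: reached.
Mir: reached.
Ird: reached.
All 3 are reached.

3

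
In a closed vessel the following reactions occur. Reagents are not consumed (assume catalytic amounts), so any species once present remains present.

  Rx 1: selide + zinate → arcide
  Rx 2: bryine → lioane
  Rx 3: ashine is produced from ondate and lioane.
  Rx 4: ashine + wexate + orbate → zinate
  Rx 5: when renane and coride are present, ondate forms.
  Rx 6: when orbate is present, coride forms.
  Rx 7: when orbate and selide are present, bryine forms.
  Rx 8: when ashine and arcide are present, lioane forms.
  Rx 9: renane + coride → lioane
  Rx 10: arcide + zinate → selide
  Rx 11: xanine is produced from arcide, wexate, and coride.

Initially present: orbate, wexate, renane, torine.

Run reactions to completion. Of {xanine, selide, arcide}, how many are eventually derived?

0

xanine would need arcide, wexate, and coride (Rx 11), but arcide never forms.
selide would need arcide and zinate (Rx 10), but arcide never forms.
arcide would need selide and zinate (Rx 1), but selide never forms.
None of the 3 are reached.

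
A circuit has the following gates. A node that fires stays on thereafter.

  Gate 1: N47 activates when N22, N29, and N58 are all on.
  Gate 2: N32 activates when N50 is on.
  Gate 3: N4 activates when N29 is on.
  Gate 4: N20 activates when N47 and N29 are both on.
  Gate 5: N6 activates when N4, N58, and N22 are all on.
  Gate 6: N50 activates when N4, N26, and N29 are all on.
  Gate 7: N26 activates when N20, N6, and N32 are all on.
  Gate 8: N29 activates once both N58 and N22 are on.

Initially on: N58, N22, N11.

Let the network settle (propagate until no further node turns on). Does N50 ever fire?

N50 would need N4, N26, and N29 (Gate 6), but N26 never turns on.

No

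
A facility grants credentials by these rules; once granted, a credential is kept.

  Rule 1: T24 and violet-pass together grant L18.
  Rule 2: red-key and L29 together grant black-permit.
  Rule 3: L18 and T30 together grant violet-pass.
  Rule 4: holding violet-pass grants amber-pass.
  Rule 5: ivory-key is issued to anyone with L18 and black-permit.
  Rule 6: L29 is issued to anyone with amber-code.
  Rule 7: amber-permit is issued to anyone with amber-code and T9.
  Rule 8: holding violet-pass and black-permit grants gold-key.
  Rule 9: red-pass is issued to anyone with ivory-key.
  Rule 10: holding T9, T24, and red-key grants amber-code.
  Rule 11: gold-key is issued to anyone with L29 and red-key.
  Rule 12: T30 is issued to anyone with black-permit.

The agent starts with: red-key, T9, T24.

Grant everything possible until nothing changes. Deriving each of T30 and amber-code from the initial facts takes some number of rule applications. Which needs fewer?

amber-code: Holding T9, T24, and red-key grants amber-code (Rule 10). [1 rule application]
T30: Holding T9, T24, and red-key grants amber-code (Rule 10). Holding amber-code grants L29 (Rule 6). Holding red-key and L29 grants black-permit (Rule 2). Holding black-permit grants T30 (Rule 12). [4 rule applications]
amber-code needs fewer.

amber-code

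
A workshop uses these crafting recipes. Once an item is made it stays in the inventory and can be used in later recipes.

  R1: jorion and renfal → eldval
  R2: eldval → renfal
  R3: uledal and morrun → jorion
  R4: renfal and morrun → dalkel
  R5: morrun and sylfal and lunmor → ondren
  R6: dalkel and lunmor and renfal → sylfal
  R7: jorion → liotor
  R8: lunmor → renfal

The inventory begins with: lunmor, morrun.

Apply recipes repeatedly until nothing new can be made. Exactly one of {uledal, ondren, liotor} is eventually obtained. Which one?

ondren

Using R8, lunmor makes renfal.
Using R4, renfal and morrun make dalkel.
Using R6, dalkel, lunmor, and renfal make sylfal.
morrun and sylfal and lunmor → ondren (R5).
liotor would need jorion (R7), but jorion is never obtained. No rule produces uledal, and it is not given.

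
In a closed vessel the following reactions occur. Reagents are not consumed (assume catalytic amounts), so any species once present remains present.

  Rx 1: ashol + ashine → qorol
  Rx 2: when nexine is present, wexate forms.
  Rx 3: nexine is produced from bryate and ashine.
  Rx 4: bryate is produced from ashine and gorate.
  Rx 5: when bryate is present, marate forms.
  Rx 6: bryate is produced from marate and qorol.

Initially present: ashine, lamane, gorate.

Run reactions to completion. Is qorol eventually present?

qorol would need ashol and ashine (Rx 1), but ashol never forms.

No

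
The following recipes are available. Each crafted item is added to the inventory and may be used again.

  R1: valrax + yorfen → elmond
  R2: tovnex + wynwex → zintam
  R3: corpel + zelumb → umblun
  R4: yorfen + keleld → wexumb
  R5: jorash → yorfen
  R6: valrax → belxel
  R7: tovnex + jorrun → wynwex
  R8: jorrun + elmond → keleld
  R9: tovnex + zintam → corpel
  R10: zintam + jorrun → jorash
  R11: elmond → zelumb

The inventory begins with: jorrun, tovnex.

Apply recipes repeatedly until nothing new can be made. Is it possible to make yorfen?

Using R7, tovnex and jorrun make wynwex.
tovnex + wynwex → zintam (R2).
Using R10, zintam and jorrun make jorash.
jorash → yorfen (R5).

Yes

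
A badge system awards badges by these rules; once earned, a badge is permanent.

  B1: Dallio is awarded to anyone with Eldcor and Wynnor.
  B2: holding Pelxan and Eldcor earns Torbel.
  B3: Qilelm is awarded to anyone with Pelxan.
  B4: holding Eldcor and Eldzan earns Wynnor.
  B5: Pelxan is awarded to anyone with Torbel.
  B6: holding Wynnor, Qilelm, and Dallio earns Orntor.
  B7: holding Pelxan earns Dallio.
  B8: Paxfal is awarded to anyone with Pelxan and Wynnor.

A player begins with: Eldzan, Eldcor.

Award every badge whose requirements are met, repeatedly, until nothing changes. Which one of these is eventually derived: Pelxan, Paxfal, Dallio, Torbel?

With Eldcor and Eldzan, Wynnor is earned (B4).
With Eldcor and Wynnor, Dallio is earned (B1).
Pelxan would need Torbel (B5), but Torbel is never earned. Torbel would need Pelxan and Eldcor (B2), but Pelxan is never earned. Paxfal would need Pelxan and Wynnor (B8), but Pelxan is never earned.

Dallio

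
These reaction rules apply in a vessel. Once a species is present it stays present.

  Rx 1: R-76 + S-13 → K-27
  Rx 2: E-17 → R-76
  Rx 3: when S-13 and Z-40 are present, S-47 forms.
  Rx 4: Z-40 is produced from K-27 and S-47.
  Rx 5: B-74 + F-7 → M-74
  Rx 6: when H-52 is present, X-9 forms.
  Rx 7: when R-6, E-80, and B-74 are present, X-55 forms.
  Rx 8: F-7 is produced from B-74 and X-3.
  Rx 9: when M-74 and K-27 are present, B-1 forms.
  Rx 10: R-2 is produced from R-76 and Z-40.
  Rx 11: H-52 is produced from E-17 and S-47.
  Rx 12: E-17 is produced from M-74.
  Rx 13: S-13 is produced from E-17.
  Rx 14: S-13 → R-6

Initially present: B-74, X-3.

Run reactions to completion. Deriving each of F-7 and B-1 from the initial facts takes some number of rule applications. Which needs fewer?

F-7

F-7: B-74 and X-3 present → F-7 forms (Rx 8). [1 rule application]
B-1: B-74 and X-3 present → F-7 forms (Rx 8). B-74 and F-7 present → M-74 forms (Rx 5). M-74 present → E-17 forms (Rx 12). E-17 present → R-76 forms (Rx 2). E-17 present → S-13 forms (Rx 13). R-76 and S-13 present → K-27 forms (Rx 1). M-74 and K-27 present → B-1 forms (Rx 9). [7 rule applications]
F-7 needs fewer.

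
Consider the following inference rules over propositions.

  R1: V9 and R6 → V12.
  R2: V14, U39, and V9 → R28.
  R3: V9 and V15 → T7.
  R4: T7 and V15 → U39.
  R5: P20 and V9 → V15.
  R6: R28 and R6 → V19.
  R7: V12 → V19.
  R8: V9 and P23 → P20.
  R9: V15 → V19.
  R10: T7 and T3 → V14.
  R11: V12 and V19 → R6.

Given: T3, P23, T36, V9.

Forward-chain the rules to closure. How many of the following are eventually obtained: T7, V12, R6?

1

V9 and P23 hold, so P20 follows (R8).
From P20 and V9, R5 gives V15.
V9 and V15 hold, so T7 follows (R3).
T7: reached.
V12 would need V9 and R6 (R1), but R6 is never established.
R6 would need V12 and V19 (R11), but V12 is never established.
Reached: T7 — 1 of the 3.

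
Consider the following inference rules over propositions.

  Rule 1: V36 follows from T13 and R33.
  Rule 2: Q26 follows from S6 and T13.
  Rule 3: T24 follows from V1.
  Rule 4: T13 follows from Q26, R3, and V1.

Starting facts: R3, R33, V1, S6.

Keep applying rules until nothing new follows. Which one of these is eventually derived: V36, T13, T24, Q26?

T24

From V1, Rule 3 gives T24.
T13 would need Q26, R3, and V1 (Rule 4), but Q26 is never established. V36 would need T13 and R33 (Rule 1), but T13 is never established. Q26 would need S6 and T13 (Rule 2), but T13 is never established.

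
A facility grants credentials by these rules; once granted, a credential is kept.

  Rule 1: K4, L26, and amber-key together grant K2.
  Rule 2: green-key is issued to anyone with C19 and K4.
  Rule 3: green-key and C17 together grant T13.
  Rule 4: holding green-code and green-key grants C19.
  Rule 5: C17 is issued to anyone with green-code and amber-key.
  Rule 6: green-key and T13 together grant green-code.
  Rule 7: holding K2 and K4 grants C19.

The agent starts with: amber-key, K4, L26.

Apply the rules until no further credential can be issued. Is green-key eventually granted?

Holding K4, L26, and amber-key grants K2 (Rule 1).
Holding K2 and K4 grants C19 (Rule 7).
Holding C19 and K4 grants green-key (Rule 2).

Yes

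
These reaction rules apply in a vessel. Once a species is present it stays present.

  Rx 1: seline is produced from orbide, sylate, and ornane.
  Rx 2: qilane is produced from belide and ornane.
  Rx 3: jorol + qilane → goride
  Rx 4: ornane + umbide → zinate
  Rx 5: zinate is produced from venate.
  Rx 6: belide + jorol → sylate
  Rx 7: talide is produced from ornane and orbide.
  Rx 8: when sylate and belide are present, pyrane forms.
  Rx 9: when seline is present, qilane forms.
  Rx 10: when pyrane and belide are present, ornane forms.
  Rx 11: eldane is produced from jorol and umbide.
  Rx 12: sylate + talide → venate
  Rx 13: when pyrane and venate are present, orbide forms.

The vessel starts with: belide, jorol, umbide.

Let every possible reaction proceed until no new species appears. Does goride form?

belide and jorol present → sylate forms (Rx 6).
sylate and belide present → pyrane forms (Rx 8).
pyrane and belide present → ornane forms (Rx 10).
belide and ornane present → qilane forms (Rx 2).
jorol and qilane present → goride forms (Rx 3).

Yes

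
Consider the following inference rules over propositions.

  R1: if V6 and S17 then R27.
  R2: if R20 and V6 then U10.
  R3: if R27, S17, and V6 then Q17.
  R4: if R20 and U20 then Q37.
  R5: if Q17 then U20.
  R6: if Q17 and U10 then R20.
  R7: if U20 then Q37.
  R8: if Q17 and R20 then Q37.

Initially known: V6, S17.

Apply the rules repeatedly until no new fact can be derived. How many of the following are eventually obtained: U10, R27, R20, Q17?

From V6 and S17, R1 gives R27.
From R27, S17, and V6, R3 gives Q17.
U10 would need R20 and V6 (R2), but R20 is never established.
R27: reached.
R20 would need Q17 and U10 (R6), but U10 is never established.
Q17: reached.
Reached: R27 and Q17 — 2 of the 4.

2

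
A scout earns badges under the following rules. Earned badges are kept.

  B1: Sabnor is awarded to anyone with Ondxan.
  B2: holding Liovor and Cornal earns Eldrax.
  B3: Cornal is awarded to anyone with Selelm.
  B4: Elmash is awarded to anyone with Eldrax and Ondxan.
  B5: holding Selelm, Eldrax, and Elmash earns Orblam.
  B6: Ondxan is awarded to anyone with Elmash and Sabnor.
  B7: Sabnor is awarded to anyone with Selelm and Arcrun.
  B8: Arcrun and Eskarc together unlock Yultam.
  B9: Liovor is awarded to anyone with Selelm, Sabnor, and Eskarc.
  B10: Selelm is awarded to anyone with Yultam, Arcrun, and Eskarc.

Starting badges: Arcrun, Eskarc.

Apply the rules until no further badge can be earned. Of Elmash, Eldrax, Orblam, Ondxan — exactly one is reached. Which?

Eldrax

With Arcrun and Eskarc, Yultam is earned (B8).
With Yultam, Arcrun, and Eskarc, Selelm is earned (B10).
With Selelm and Arcrun, Sabnor is earned (B7).
With Selelm, Cornal is earned (B3).
With Selelm, Sabnor, and Eskarc, Liovor is earned (B9).
With Liovor and Cornal, Eldrax is earned (B2).
Ondxan would need Elmash and Sabnor (B6), but Elmash is never earned. Orblam would need Selelm, Eldrax, and Elmash (B5), but Elmash is never earned. Elmash would need Eldrax and Ondxan (B4), but Ondxan is never earned.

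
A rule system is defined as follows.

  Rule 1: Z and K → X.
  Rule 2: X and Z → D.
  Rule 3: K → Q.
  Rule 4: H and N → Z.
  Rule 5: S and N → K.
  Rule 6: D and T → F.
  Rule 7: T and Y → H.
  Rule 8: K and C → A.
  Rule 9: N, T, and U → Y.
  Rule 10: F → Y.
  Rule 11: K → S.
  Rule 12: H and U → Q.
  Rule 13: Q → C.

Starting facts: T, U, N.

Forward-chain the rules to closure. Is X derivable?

No

X would need Z and K (Rule 1), but K is never established.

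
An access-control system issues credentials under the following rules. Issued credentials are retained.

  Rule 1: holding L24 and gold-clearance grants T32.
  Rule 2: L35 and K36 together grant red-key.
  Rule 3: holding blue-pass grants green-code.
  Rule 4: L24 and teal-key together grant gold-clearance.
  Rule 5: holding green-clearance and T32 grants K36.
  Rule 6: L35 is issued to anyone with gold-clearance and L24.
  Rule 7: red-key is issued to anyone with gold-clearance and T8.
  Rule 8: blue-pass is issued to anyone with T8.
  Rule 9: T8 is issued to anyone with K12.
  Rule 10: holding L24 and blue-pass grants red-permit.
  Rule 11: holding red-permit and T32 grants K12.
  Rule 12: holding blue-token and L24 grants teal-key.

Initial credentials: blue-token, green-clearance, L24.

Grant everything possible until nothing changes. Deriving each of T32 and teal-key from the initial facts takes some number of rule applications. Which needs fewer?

teal-key: Holding blue-token and L24 grants teal-key (Rule 12). [1 rule application]
T32: Holding blue-token and L24 grants teal-key (Rule 12). Holding L24 and teal-key grants gold-clearance (Rule 4). Holding L24 and gold-clearance grants T32 (Rule 1). [3 rule applications]
teal-key needs fewer.

teal-key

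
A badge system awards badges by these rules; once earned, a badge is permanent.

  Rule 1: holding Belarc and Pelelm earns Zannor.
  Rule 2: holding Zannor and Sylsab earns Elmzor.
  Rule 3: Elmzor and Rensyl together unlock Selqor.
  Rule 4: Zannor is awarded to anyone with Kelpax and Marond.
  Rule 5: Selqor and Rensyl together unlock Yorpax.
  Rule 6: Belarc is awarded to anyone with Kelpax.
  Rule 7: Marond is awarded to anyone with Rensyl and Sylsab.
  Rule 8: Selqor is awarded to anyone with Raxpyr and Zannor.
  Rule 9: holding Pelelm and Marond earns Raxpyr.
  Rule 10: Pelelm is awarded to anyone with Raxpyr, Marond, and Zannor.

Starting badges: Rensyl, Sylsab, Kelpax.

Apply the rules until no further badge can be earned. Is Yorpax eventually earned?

Yes

With Rensyl and Sylsab, Marond is earned (Rule 7).
With Kelpax and Marond, Zannor is earned (Rule 4).
With Zannor and Sylsab, Elmzor is earned (Rule 2).
With Elmzor and Rensyl, Selqor is earned (Rule 3).
With Selqor and Rensyl, Yorpax is earned (Rule 5).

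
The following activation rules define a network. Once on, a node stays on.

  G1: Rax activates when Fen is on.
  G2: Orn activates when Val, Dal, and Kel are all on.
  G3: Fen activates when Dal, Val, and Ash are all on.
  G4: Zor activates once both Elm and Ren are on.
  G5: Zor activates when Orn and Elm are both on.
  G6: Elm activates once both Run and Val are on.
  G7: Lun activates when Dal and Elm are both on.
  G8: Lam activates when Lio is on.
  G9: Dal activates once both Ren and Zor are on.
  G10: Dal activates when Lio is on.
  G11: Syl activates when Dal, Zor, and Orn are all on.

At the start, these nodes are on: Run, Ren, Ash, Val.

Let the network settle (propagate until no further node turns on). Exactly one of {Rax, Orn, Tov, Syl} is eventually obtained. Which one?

Rax

Run and Val are on, so Elm activates (G6).
Elm and Ren are on, so Zor activates (G4).
Ren and Zor are on, so Dal activates (G9).
G3: Dal, Val, and Ash on → Fen on.
G1: Fen on → Rax on.
No rule produces Tov, and it is not given. Syl would need Dal, Zor, and Orn (G11), but Orn never turns on. Orn would need Val, Dal, and Kel (G2), but Kel never turns on.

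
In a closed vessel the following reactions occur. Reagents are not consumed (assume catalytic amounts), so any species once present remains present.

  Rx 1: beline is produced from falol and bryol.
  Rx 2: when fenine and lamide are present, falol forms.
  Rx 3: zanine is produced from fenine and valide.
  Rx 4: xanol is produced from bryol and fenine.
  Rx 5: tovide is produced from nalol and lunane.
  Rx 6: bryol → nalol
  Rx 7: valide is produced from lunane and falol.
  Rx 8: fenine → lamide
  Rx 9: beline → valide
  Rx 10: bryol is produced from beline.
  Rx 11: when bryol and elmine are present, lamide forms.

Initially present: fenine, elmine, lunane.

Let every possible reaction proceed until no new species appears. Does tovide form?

tovide would need nalol and lunane (Rx 5), but nalol never forms.

No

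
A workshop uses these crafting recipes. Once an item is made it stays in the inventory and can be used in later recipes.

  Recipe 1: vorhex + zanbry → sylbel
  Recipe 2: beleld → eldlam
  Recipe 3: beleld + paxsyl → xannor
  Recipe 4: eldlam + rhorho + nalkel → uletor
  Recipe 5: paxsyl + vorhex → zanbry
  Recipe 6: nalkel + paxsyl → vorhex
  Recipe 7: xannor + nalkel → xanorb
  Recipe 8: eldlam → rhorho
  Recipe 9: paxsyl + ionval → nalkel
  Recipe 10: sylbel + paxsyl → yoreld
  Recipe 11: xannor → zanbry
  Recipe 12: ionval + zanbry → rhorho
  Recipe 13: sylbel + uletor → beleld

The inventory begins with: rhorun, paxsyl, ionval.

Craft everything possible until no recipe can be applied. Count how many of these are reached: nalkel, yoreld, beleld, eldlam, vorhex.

3

paxsyl + ionval → nalkel (Recipe 9).
Using Recipe 6, nalkel and paxsyl make vorhex.
paxsyl + vorhex → zanbry (Recipe 5).
Using Recipe 1, vorhex and zanbry make sylbel.
Using Recipe 10, sylbel and paxsyl make yoreld.
nalkel: reached.
yoreld: reached.
beleld would need sylbel and uletor (Recipe 13), but uletor is never obtained.
eldlam would need beleld (Recipe 2), but beleld is never obtained.
vorhex: reached.
Reached: nalkel, yoreld, and vorhex — 3 of the 5.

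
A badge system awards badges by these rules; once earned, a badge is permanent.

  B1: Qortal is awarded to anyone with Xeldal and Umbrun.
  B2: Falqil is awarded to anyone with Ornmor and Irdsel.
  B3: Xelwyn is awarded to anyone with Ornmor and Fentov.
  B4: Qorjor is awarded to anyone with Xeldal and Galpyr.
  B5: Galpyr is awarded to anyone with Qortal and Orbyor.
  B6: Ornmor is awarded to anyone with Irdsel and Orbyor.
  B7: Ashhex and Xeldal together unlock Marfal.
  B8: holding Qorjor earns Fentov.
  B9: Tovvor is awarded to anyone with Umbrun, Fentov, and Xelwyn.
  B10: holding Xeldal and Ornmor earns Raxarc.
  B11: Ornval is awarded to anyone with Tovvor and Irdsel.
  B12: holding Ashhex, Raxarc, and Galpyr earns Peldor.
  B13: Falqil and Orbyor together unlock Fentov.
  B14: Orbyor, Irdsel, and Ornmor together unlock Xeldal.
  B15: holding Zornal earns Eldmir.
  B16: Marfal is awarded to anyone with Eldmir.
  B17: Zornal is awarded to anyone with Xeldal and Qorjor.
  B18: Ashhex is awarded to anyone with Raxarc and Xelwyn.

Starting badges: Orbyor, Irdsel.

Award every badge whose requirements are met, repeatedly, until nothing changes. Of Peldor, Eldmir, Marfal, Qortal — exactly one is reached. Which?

With Irdsel and Orbyor, Ornmor is earned (B6).
With Ornmor and Irdsel, Falqil is earned (B2).
With Orbyor, Irdsel, and Ornmor, Xeldal is earned (B14).
With Xeldal and Ornmor, Raxarc is earned (B10).
With Falqil and Orbyor, Fentov is earned (B13).
With Ornmor and Fentov, Xelwyn is earned (B3).
With Raxarc and Xelwyn, Ashhex is earned (B18).
With Ashhex and Xeldal, Marfal is earned (B7).
Qortal would need Xeldal and Umbrun (B1), but Umbrun is never earned. Eldmir would need Zornal (B15), but Zornal is never earned. Peldor would need Ashhex, Raxarc, and Galpyr (B12), but Galpyr is never earned.

Marfal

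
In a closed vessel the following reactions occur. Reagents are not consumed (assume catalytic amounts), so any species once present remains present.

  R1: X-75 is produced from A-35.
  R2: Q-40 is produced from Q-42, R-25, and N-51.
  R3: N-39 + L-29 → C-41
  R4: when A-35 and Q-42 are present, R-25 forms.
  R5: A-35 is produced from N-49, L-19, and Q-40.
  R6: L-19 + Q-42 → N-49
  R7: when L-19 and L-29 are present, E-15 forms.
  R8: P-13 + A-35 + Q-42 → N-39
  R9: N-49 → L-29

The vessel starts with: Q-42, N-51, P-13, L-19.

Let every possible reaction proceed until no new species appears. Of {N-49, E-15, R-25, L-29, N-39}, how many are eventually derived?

3

L-19 and Q-42 present → N-49 forms (R6).
N-49 present → L-29 forms (R9).
L-19 and L-29 present → E-15 forms (R7).
N-49: reached.
E-15: reached.
R-25 would need A-35 and Q-42 (R4), but A-35 never forms.
L-29: reached.
N-39 would need P-13, A-35, and Q-42 (R8), but A-35 never forms.
Reached: N-49, E-15, and L-29 — 3 of the 5.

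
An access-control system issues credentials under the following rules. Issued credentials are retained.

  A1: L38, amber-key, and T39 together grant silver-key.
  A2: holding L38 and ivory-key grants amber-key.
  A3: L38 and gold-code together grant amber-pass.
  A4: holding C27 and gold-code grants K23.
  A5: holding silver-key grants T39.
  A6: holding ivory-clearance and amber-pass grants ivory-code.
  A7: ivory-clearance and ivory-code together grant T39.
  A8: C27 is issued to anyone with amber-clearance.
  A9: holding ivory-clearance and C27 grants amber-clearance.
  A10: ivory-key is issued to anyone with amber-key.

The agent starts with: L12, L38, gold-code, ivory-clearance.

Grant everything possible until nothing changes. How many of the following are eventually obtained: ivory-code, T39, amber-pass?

Holding L38 and gold-code grants amber-pass (A3).
Holding ivory-clearance and amber-pass grants ivory-code (A6).
Holding ivory-clearance and ivory-code grants T39 (A7).
ivory-code: reached.
T39: reached.
amber-pass: reached.
All 3 are reached.

3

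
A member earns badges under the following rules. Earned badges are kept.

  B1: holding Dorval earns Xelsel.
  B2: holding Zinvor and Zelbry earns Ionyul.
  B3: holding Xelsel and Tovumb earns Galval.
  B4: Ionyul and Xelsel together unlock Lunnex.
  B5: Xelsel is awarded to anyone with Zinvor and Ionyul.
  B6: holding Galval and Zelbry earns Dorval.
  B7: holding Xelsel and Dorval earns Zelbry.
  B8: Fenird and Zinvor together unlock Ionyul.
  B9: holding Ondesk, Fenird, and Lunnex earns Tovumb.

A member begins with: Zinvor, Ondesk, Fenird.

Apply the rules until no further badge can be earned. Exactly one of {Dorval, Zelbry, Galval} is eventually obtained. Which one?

Galval

With Fenird and Zinvor, Ionyul is earned (B8).
With Zinvor and Ionyul, Xelsel is earned (B5).
With Ionyul and Xelsel, Lunnex is earned (B4).
With Ondesk, Fenird, and Lunnex, Tovumb is earned (B9).
With Xelsel and Tovumb, Galval is earned (B3).
Zelbry would need Xelsel and Dorval (B7), but Dorval is never earned. Dorval would need Galval and Zelbry (B6), but Zelbry is never earned.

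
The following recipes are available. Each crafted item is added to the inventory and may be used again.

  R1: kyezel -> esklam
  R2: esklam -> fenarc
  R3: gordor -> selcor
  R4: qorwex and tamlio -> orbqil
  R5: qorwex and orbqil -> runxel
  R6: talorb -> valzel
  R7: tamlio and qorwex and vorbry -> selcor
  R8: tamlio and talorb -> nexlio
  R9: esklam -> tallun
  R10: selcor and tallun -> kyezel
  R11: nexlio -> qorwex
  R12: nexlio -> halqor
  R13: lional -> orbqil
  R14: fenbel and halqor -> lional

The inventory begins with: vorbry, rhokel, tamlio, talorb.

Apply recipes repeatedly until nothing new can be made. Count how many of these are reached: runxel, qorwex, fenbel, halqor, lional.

Using R8, tamlio and talorb make nexlio.
nexlio -> halqor (R12).
Using R11, nexlio makes qorwex.
Using R4, qorwex and tamlio make orbqil.
Using R5, qorwex and orbqil make runxel.
runxel: reached.
qorwex: reached.
No rule produces fenbel, and it is not given.
halqor: reached.
lional would need fenbel and halqor (R14), but fenbel is never obtained.
Reached: runxel, qorwex, and halqor — 3 of the 5.

3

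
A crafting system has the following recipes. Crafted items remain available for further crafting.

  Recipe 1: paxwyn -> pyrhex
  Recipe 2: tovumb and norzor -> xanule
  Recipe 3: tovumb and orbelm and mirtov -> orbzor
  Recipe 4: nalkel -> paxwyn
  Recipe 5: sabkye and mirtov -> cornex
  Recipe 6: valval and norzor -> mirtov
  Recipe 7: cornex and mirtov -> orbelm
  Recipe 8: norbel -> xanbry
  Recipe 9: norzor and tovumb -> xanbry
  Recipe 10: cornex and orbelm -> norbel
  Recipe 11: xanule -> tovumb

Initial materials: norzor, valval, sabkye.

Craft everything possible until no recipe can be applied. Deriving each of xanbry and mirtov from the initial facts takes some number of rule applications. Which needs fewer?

mirtov: Using Recipe 6, valval and norzor make mirtov. [1 rule application]
xanbry: valval and norzor -> mirtov (Recipe 6). Using Recipe 5, sabkye and mirtov make cornex. cornex and mirtov -> orbelm (Recipe 7). Using Recipe 10, cornex and orbelm make norbel. norbel -> xanbry (Recipe 8). [5 rule applications]
mirtov needs fewer.

mirtov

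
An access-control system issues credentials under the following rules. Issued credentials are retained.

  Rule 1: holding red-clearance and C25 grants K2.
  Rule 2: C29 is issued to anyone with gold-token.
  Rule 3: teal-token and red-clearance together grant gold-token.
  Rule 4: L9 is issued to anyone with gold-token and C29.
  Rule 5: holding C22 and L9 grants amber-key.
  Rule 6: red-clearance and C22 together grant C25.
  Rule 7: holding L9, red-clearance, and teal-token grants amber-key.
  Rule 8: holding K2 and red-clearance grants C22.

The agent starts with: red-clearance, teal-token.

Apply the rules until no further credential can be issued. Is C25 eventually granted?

No

C25 would need red-clearance and C22 (Rule 6), but C22 is never granted.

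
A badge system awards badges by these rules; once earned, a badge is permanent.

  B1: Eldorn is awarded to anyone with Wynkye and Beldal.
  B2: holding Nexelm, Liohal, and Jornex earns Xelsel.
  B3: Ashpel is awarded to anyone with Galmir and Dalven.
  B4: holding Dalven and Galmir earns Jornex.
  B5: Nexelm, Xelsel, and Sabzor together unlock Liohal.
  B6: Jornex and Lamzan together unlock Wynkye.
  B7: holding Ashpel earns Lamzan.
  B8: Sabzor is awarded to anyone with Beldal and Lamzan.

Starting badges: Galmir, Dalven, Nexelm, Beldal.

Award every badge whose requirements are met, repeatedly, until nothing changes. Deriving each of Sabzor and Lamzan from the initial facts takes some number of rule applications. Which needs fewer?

Lamzan: With Galmir and Dalven, Ashpel is earned (B3). With Ashpel, Lamzan is earned (B7). [2 rule applications]
Sabzor: With Galmir and Dalven, Ashpel is earned (B3). With Ashpel, Lamzan is earned (B7). With Beldal and Lamzan, Sabzor is earned (B8). [3 rule applications]
Lamzan needs fewer.

Lamzan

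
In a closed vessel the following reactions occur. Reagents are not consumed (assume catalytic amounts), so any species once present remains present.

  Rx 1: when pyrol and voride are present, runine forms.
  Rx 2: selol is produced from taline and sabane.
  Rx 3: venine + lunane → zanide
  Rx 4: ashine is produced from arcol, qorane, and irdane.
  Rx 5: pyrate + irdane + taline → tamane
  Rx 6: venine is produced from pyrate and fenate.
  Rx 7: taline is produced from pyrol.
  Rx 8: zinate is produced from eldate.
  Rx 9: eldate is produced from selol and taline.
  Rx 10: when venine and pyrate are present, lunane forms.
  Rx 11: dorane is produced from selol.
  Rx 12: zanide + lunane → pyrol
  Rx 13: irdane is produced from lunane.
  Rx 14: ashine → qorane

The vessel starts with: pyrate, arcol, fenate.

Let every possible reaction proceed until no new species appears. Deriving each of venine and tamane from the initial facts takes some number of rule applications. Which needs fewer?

venine

venine: pyrate and fenate present → venine forms (Rx 6). [1 rule application]
tamane: pyrate and fenate present → venine forms (Rx 6). venine and pyrate present → lunane forms (Rx 10). lunane present → irdane forms (Rx 13). venine and lunane present → zanide forms (Rx 3). zanide and lunane present → pyrol forms (Rx 12). pyrol present → taline forms (Rx 7). pyrate, irdane, and taline present → tamane forms (Rx 5). [7 rule applications]
venine needs fewer.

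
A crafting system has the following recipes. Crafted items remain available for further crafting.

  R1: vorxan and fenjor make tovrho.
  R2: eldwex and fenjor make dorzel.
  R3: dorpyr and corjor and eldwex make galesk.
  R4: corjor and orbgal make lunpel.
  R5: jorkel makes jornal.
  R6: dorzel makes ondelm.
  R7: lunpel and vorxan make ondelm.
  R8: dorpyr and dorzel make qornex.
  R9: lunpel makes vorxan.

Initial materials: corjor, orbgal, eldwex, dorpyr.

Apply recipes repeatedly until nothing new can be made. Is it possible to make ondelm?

Yes

Using R4, corjor and orbgal make lunpel.
Using R9, lunpel makes vorxan.
Using R7, lunpel and vorxan make ondelm.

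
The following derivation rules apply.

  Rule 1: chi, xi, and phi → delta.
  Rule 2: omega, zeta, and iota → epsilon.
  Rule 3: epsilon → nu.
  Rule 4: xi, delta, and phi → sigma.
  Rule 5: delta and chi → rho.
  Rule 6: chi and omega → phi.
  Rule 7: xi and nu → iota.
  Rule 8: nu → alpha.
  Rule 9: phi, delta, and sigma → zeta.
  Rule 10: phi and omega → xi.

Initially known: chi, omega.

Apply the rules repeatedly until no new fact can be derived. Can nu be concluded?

No

nu would need epsilon (Rule 3), but epsilon is never established.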